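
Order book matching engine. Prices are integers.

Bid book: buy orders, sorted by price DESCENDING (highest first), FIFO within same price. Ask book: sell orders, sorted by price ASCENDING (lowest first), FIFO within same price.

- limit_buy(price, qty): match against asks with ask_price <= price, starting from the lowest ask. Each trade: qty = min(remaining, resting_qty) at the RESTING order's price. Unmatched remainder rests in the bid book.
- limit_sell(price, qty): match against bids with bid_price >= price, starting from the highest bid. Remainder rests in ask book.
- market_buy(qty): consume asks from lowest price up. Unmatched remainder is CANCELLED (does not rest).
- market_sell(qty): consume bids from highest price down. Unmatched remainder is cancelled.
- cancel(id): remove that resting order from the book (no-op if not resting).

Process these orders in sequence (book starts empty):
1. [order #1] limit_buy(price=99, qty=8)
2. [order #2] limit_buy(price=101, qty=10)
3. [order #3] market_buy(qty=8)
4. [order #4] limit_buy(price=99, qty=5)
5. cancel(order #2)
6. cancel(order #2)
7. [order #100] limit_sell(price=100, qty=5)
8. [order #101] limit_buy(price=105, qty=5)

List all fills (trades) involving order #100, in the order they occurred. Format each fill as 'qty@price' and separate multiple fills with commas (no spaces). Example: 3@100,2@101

Answer: 5@100

Derivation:
After op 1 [order #1] limit_buy(price=99, qty=8): fills=none; bids=[#1:8@99] asks=[-]
After op 2 [order #2] limit_buy(price=101, qty=10): fills=none; bids=[#2:10@101 #1:8@99] asks=[-]
After op 3 [order #3] market_buy(qty=8): fills=none; bids=[#2:10@101 #1:8@99] asks=[-]
After op 4 [order #4] limit_buy(price=99, qty=5): fills=none; bids=[#2:10@101 #1:8@99 #4:5@99] asks=[-]
After op 5 cancel(order #2): fills=none; bids=[#1:8@99 #4:5@99] asks=[-]
After op 6 cancel(order #2): fills=none; bids=[#1:8@99 #4:5@99] asks=[-]
After op 7 [order #100] limit_sell(price=100, qty=5): fills=none; bids=[#1:8@99 #4:5@99] asks=[#100:5@100]
After op 8 [order #101] limit_buy(price=105, qty=5): fills=#101x#100:5@100; bids=[#1:8@99 #4:5@99] asks=[-]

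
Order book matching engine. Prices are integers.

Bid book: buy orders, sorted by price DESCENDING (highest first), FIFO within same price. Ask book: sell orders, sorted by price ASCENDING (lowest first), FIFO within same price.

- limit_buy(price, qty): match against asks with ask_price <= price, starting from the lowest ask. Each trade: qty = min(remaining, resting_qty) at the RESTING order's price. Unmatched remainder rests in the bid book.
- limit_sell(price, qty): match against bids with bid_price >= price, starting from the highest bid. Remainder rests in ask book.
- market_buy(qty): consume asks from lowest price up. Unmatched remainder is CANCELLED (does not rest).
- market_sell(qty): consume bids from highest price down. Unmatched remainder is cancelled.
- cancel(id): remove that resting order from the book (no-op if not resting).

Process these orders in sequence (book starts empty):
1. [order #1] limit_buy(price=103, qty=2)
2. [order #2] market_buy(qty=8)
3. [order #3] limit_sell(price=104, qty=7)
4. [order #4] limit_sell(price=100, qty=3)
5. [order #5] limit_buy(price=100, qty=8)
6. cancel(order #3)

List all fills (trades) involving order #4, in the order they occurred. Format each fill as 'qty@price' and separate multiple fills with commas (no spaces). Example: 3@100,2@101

Answer: 2@103,1@100

Derivation:
After op 1 [order #1] limit_buy(price=103, qty=2): fills=none; bids=[#1:2@103] asks=[-]
After op 2 [order #2] market_buy(qty=8): fills=none; bids=[#1:2@103] asks=[-]
After op 3 [order #3] limit_sell(price=104, qty=7): fills=none; bids=[#1:2@103] asks=[#3:7@104]
After op 4 [order #4] limit_sell(price=100, qty=3): fills=#1x#4:2@103; bids=[-] asks=[#4:1@100 #3:7@104]
After op 5 [order #5] limit_buy(price=100, qty=8): fills=#5x#4:1@100; bids=[#5:7@100] asks=[#3:7@104]
After op 6 cancel(order #3): fills=none; bids=[#5:7@100] asks=[-]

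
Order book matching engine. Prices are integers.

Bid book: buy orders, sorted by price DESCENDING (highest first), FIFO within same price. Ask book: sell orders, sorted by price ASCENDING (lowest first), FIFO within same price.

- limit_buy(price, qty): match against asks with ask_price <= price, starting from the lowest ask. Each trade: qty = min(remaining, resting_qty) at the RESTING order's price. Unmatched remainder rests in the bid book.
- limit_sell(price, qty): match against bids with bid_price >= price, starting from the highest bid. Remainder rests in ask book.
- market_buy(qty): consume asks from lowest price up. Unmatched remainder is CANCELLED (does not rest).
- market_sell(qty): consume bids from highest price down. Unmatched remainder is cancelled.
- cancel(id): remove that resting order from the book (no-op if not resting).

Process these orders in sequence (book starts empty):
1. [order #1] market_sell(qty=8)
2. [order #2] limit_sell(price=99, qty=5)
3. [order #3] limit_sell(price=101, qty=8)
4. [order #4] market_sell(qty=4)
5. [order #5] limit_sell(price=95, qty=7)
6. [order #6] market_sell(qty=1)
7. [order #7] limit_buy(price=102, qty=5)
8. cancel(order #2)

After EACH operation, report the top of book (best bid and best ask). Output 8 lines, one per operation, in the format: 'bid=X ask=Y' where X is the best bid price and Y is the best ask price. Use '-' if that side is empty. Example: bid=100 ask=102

Answer: bid=- ask=-
bid=- ask=99
bid=- ask=99
bid=- ask=99
bid=- ask=95
bid=- ask=95
bid=- ask=95
bid=- ask=95

Derivation:
After op 1 [order #1] market_sell(qty=8): fills=none; bids=[-] asks=[-]
After op 2 [order #2] limit_sell(price=99, qty=5): fills=none; bids=[-] asks=[#2:5@99]
After op 3 [order #3] limit_sell(price=101, qty=8): fills=none; bids=[-] asks=[#2:5@99 #3:8@101]
After op 4 [order #4] market_sell(qty=4): fills=none; bids=[-] asks=[#2:5@99 #3:8@101]
After op 5 [order #5] limit_sell(price=95, qty=7): fills=none; bids=[-] asks=[#5:7@95 #2:5@99 #3:8@101]
After op 6 [order #6] market_sell(qty=1): fills=none; bids=[-] asks=[#5:7@95 #2:5@99 #3:8@101]
After op 7 [order #7] limit_buy(price=102, qty=5): fills=#7x#5:5@95; bids=[-] asks=[#5:2@95 #2:5@99 #3:8@101]
After op 8 cancel(order #2): fills=none; bids=[-] asks=[#5:2@95 #3:8@101]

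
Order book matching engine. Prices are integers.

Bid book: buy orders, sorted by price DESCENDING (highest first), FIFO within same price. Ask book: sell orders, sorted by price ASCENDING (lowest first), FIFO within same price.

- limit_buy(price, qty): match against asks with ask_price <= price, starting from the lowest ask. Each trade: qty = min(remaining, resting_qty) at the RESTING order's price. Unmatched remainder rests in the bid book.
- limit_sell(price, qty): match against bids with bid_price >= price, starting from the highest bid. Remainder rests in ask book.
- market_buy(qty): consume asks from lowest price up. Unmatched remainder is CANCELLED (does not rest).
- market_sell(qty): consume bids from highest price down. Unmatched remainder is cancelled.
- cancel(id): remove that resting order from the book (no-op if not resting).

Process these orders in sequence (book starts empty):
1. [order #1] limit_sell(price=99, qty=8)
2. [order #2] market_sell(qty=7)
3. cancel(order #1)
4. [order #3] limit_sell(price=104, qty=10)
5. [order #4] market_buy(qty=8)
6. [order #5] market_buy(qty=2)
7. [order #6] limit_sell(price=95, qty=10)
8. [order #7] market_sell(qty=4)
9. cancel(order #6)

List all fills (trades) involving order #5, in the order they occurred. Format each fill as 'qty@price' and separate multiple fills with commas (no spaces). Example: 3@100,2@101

Answer: 2@104

Derivation:
After op 1 [order #1] limit_sell(price=99, qty=8): fills=none; bids=[-] asks=[#1:8@99]
After op 2 [order #2] market_sell(qty=7): fills=none; bids=[-] asks=[#1:8@99]
After op 3 cancel(order #1): fills=none; bids=[-] asks=[-]
After op 4 [order #3] limit_sell(price=104, qty=10): fills=none; bids=[-] asks=[#3:10@104]
After op 5 [order #4] market_buy(qty=8): fills=#4x#3:8@104; bids=[-] asks=[#3:2@104]
After op 6 [order #5] market_buy(qty=2): fills=#5x#3:2@104; bids=[-] asks=[-]
After op 7 [order #6] limit_sell(price=95, qty=10): fills=none; bids=[-] asks=[#6:10@95]
After op 8 [order #7] market_sell(qty=4): fills=none; bids=[-] asks=[#6:10@95]
After op 9 cancel(order #6): fills=none; bids=[-] asks=[-]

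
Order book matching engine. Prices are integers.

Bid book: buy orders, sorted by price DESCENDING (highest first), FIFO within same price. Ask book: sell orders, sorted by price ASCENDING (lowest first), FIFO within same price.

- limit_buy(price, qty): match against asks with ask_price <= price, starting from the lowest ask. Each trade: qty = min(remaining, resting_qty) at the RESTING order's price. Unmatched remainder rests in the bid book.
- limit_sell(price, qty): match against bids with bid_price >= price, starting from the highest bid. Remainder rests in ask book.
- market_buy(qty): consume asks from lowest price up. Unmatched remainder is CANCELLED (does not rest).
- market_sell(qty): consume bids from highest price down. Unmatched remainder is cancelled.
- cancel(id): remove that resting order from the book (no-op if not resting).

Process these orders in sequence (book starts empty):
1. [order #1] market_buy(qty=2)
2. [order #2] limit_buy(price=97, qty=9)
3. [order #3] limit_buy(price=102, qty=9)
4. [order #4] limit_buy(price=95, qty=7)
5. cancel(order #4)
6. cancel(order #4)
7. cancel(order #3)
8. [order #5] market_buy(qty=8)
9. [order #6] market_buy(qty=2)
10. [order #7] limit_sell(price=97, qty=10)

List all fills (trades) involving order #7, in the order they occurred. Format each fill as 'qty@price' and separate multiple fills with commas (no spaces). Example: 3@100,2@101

Answer: 9@97

Derivation:
After op 1 [order #1] market_buy(qty=2): fills=none; bids=[-] asks=[-]
After op 2 [order #2] limit_buy(price=97, qty=9): fills=none; bids=[#2:9@97] asks=[-]
After op 3 [order #3] limit_buy(price=102, qty=9): fills=none; bids=[#3:9@102 #2:9@97] asks=[-]
After op 4 [order #4] limit_buy(price=95, qty=7): fills=none; bids=[#3:9@102 #2:9@97 #4:7@95] asks=[-]
After op 5 cancel(order #4): fills=none; bids=[#3:9@102 #2:9@97] asks=[-]
After op 6 cancel(order #4): fills=none; bids=[#3:9@102 #2:9@97] asks=[-]
After op 7 cancel(order #3): fills=none; bids=[#2:9@97] asks=[-]
After op 8 [order #5] market_buy(qty=8): fills=none; bids=[#2:9@97] asks=[-]
After op 9 [order #6] market_buy(qty=2): fills=none; bids=[#2:9@97] asks=[-]
After op 10 [order #7] limit_sell(price=97, qty=10): fills=#2x#7:9@97; bids=[-] asks=[#7:1@97]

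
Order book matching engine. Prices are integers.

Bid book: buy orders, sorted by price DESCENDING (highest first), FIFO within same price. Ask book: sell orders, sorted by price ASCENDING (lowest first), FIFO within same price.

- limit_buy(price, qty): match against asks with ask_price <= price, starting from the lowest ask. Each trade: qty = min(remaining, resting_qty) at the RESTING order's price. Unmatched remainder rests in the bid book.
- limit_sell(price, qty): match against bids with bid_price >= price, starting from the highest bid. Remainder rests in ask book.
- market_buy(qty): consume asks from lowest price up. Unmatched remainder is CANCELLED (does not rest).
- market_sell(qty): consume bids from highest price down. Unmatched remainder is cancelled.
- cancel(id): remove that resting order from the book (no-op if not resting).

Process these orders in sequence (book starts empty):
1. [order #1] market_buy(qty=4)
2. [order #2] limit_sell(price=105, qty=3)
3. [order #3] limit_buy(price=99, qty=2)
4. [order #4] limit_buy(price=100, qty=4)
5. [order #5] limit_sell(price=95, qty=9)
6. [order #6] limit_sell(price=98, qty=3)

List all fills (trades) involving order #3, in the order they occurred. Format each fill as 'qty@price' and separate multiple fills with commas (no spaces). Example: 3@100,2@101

After op 1 [order #1] market_buy(qty=4): fills=none; bids=[-] asks=[-]
After op 2 [order #2] limit_sell(price=105, qty=3): fills=none; bids=[-] asks=[#2:3@105]
After op 3 [order #3] limit_buy(price=99, qty=2): fills=none; bids=[#3:2@99] asks=[#2:3@105]
After op 4 [order #4] limit_buy(price=100, qty=4): fills=none; bids=[#4:4@100 #3:2@99] asks=[#2:3@105]
After op 5 [order #5] limit_sell(price=95, qty=9): fills=#4x#5:4@100 #3x#5:2@99; bids=[-] asks=[#5:3@95 #2:3@105]
After op 6 [order #6] limit_sell(price=98, qty=3): fills=none; bids=[-] asks=[#5:3@95 #6:3@98 #2:3@105]

Answer: 2@99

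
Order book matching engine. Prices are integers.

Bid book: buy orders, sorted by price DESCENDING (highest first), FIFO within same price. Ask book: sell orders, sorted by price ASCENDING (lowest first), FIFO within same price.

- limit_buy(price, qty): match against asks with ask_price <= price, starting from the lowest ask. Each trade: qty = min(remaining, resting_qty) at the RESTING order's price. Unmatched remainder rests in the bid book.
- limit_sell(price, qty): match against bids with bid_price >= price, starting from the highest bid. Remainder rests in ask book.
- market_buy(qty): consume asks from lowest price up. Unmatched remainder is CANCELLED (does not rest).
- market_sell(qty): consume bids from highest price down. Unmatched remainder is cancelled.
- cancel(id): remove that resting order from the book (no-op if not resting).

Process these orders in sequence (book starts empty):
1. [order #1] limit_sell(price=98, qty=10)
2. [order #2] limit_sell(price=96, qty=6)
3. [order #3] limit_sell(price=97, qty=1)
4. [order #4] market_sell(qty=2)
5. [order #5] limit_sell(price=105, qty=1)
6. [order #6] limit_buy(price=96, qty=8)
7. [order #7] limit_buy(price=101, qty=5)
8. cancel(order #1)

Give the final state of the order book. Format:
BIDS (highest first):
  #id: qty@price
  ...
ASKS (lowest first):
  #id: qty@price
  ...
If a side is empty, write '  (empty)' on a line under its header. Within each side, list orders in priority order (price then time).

After op 1 [order #1] limit_sell(price=98, qty=10): fills=none; bids=[-] asks=[#1:10@98]
After op 2 [order #2] limit_sell(price=96, qty=6): fills=none; bids=[-] asks=[#2:6@96 #1:10@98]
After op 3 [order #3] limit_sell(price=97, qty=1): fills=none; bids=[-] asks=[#2:6@96 #3:1@97 #1:10@98]
After op 4 [order #4] market_sell(qty=2): fills=none; bids=[-] asks=[#2:6@96 #3:1@97 #1:10@98]
After op 5 [order #5] limit_sell(price=105, qty=1): fills=none; bids=[-] asks=[#2:6@96 #3:1@97 #1:10@98 #5:1@105]
After op 6 [order #6] limit_buy(price=96, qty=8): fills=#6x#2:6@96; bids=[#6:2@96] asks=[#3:1@97 #1:10@98 #5:1@105]
After op 7 [order #7] limit_buy(price=101, qty=5): fills=#7x#3:1@97 #7x#1:4@98; bids=[#6:2@96] asks=[#1:6@98 #5:1@105]
After op 8 cancel(order #1): fills=none; bids=[#6:2@96] asks=[#5:1@105]

Answer: BIDS (highest first):
  #6: 2@96
ASKS (lowest first):
  #5: 1@105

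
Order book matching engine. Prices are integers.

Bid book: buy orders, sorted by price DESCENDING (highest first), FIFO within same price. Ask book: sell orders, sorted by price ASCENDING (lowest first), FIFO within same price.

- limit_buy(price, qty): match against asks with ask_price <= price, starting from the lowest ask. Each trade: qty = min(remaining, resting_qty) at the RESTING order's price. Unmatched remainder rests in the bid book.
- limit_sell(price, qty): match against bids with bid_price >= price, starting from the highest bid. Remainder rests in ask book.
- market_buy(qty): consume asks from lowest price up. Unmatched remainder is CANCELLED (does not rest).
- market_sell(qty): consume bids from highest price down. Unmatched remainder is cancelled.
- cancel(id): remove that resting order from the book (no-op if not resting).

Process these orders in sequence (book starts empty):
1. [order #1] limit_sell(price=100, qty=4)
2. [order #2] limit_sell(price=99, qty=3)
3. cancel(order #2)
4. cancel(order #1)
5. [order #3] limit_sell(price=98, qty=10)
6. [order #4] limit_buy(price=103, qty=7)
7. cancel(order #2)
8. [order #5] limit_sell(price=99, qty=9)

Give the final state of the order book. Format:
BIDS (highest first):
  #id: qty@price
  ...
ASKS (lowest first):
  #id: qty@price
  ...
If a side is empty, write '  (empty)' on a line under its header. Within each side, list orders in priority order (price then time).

After op 1 [order #1] limit_sell(price=100, qty=4): fills=none; bids=[-] asks=[#1:4@100]
After op 2 [order #2] limit_sell(price=99, qty=3): fills=none; bids=[-] asks=[#2:3@99 #1:4@100]
After op 3 cancel(order #2): fills=none; bids=[-] asks=[#1:4@100]
After op 4 cancel(order #1): fills=none; bids=[-] asks=[-]
After op 5 [order #3] limit_sell(price=98, qty=10): fills=none; bids=[-] asks=[#3:10@98]
After op 6 [order #4] limit_buy(price=103, qty=7): fills=#4x#3:7@98; bids=[-] asks=[#3:3@98]
After op 7 cancel(order #2): fills=none; bids=[-] asks=[#3:3@98]
After op 8 [order #5] limit_sell(price=99, qty=9): fills=none; bids=[-] asks=[#3:3@98 #5:9@99]

Answer: BIDS (highest first):
  (empty)
ASKS (lowest first):
  #3: 3@98
  #5: 9@99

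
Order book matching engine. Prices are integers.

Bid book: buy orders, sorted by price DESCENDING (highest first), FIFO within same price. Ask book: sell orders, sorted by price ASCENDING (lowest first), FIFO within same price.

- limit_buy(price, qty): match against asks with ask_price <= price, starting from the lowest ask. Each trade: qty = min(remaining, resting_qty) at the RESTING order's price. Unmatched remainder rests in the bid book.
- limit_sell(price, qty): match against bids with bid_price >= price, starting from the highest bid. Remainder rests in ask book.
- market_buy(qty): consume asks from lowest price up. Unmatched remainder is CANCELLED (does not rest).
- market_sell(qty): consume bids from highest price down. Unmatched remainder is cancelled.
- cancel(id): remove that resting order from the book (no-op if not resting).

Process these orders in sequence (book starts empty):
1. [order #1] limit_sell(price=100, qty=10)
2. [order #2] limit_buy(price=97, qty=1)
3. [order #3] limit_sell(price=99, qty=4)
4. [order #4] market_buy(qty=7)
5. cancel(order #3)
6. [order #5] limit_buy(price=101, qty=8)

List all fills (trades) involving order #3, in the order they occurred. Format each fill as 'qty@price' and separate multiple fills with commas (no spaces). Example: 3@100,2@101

After op 1 [order #1] limit_sell(price=100, qty=10): fills=none; bids=[-] asks=[#1:10@100]
After op 2 [order #2] limit_buy(price=97, qty=1): fills=none; bids=[#2:1@97] asks=[#1:10@100]
After op 3 [order #3] limit_sell(price=99, qty=4): fills=none; bids=[#2:1@97] asks=[#3:4@99 #1:10@100]
After op 4 [order #4] market_buy(qty=7): fills=#4x#3:4@99 #4x#1:3@100; bids=[#2:1@97] asks=[#1:7@100]
After op 5 cancel(order #3): fills=none; bids=[#2:1@97] asks=[#1:7@100]
After op 6 [order #5] limit_buy(price=101, qty=8): fills=#5x#1:7@100; bids=[#5:1@101 #2:1@97] asks=[-]

Answer: 4@99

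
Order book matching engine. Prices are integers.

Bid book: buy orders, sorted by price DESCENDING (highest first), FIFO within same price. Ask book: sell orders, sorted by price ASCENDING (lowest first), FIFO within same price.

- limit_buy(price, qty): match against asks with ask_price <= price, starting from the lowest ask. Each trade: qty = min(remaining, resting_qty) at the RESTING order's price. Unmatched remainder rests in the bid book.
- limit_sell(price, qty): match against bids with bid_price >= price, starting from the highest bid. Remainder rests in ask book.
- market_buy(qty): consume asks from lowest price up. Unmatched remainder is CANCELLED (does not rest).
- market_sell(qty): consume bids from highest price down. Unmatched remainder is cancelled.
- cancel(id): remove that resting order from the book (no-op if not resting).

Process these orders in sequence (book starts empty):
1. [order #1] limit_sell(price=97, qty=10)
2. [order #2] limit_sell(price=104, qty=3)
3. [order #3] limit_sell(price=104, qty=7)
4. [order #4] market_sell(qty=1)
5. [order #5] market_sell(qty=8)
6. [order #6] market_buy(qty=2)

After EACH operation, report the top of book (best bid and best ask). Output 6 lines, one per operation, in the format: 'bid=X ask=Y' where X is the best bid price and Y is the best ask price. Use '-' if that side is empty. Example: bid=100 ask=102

Answer: bid=- ask=97
bid=- ask=97
bid=- ask=97
bid=- ask=97
bid=- ask=97
bid=- ask=97

Derivation:
After op 1 [order #1] limit_sell(price=97, qty=10): fills=none; bids=[-] asks=[#1:10@97]
After op 2 [order #2] limit_sell(price=104, qty=3): fills=none; bids=[-] asks=[#1:10@97 #2:3@104]
After op 3 [order #3] limit_sell(price=104, qty=7): fills=none; bids=[-] asks=[#1:10@97 #2:3@104 #3:7@104]
After op 4 [order #4] market_sell(qty=1): fills=none; bids=[-] asks=[#1:10@97 #2:3@104 #3:7@104]
After op 5 [order #5] market_sell(qty=8): fills=none; bids=[-] asks=[#1:10@97 #2:3@104 #3:7@104]
After op 6 [order #6] market_buy(qty=2): fills=#6x#1:2@97; bids=[-] asks=[#1:8@97 #2:3@104 #3:7@104]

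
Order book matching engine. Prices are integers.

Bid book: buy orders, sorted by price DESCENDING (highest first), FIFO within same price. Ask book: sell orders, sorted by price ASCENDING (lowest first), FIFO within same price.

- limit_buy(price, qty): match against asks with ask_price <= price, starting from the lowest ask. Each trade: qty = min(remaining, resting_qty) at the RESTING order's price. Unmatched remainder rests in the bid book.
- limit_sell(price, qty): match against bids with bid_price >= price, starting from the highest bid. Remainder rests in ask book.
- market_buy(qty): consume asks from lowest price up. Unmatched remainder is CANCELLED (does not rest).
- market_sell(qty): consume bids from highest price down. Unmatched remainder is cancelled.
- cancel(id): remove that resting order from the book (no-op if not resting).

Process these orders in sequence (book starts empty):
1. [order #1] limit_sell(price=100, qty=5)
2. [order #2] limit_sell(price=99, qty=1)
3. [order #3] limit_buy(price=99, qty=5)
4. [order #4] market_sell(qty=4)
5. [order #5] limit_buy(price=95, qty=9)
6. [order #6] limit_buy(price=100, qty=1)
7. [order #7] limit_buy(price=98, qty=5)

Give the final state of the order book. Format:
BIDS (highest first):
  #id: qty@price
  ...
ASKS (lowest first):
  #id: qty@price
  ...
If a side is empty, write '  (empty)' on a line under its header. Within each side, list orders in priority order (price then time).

Answer: BIDS (highest first):
  #7: 5@98
  #5: 9@95
ASKS (lowest first):
  #1: 4@100

Derivation:
After op 1 [order #1] limit_sell(price=100, qty=5): fills=none; bids=[-] asks=[#1:5@100]
After op 2 [order #2] limit_sell(price=99, qty=1): fills=none; bids=[-] asks=[#2:1@99 #1:5@100]
After op 3 [order #3] limit_buy(price=99, qty=5): fills=#3x#2:1@99; bids=[#3:4@99] asks=[#1:5@100]
After op 4 [order #4] market_sell(qty=4): fills=#3x#4:4@99; bids=[-] asks=[#1:5@100]
After op 5 [order #5] limit_buy(price=95, qty=9): fills=none; bids=[#5:9@95] asks=[#1:5@100]
After op 6 [order #6] limit_buy(price=100, qty=1): fills=#6x#1:1@100; bids=[#5:9@95] asks=[#1:4@100]
After op 7 [order #7] limit_buy(price=98, qty=5): fills=none; bids=[#7:5@98 #5:9@95] asks=[#1:4@100]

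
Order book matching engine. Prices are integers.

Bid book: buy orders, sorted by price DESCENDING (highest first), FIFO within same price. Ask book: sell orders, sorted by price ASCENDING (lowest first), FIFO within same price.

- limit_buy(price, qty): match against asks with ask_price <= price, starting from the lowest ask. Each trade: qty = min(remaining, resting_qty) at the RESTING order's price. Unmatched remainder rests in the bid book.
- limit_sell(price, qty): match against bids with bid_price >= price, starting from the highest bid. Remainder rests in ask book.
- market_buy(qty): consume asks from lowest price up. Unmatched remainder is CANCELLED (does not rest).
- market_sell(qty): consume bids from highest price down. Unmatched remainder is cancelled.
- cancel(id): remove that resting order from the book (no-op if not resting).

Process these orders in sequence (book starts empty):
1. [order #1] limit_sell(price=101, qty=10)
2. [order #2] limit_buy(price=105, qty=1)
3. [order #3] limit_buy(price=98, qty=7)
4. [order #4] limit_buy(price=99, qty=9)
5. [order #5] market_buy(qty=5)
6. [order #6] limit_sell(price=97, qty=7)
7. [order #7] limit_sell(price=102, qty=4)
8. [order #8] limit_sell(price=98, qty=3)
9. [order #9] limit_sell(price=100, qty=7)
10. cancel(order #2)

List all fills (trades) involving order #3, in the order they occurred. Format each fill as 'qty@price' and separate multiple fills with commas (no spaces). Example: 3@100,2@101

After op 1 [order #1] limit_sell(price=101, qty=10): fills=none; bids=[-] asks=[#1:10@101]
After op 2 [order #2] limit_buy(price=105, qty=1): fills=#2x#1:1@101; bids=[-] asks=[#1:9@101]
After op 3 [order #3] limit_buy(price=98, qty=7): fills=none; bids=[#3:7@98] asks=[#1:9@101]
After op 4 [order #4] limit_buy(price=99, qty=9): fills=none; bids=[#4:9@99 #3:7@98] asks=[#1:9@101]
After op 5 [order #5] market_buy(qty=5): fills=#5x#1:5@101; bids=[#4:9@99 #3:7@98] asks=[#1:4@101]
After op 6 [order #6] limit_sell(price=97, qty=7): fills=#4x#6:7@99; bids=[#4:2@99 #3:7@98] asks=[#1:4@101]
After op 7 [order #7] limit_sell(price=102, qty=4): fills=none; bids=[#4:2@99 #3:7@98] asks=[#1:4@101 #7:4@102]
After op 8 [order #8] limit_sell(price=98, qty=3): fills=#4x#8:2@99 #3x#8:1@98; bids=[#3:6@98] asks=[#1:4@101 #7:4@102]
After op 9 [order #9] limit_sell(price=100, qty=7): fills=none; bids=[#3:6@98] asks=[#9:7@100 #1:4@101 #7:4@102]
After op 10 cancel(order #2): fills=none; bids=[#3:6@98] asks=[#9:7@100 #1:4@101 #7:4@102]

Answer: 1@98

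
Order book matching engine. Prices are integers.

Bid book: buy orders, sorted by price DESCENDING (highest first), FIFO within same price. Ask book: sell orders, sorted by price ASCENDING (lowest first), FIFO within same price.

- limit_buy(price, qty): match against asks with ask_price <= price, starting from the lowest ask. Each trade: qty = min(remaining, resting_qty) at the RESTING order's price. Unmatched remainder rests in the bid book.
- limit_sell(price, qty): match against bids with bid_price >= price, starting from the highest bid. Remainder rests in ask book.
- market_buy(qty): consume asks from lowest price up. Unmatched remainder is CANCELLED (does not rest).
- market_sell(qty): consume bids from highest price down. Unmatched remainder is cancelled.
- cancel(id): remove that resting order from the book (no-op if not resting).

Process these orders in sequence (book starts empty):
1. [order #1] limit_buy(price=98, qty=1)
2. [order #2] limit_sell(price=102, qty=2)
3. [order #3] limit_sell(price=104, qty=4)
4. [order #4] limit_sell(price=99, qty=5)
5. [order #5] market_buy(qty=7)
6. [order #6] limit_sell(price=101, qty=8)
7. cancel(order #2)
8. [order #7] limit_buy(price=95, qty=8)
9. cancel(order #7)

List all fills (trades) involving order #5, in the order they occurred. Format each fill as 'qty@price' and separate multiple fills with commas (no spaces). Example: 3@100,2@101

Answer: 5@99,2@102

Derivation:
After op 1 [order #1] limit_buy(price=98, qty=1): fills=none; bids=[#1:1@98] asks=[-]
After op 2 [order #2] limit_sell(price=102, qty=2): fills=none; bids=[#1:1@98] asks=[#2:2@102]
After op 3 [order #3] limit_sell(price=104, qty=4): fills=none; bids=[#1:1@98] asks=[#2:2@102 #3:4@104]
After op 4 [order #4] limit_sell(price=99, qty=5): fills=none; bids=[#1:1@98] asks=[#4:5@99 #2:2@102 #3:4@104]
After op 5 [order #5] market_buy(qty=7): fills=#5x#4:5@99 #5x#2:2@102; bids=[#1:1@98] asks=[#3:4@104]
After op 6 [order #6] limit_sell(price=101, qty=8): fills=none; bids=[#1:1@98] asks=[#6:8@101 #3:4@104]
After op 7 cancel(order #2): fills=none; bids=[#1:1@98] asks=[#6:8@101 #3:4@104]
After op 8 [order #7] limit_buy(price=95, qty=8): fills=none; bids=[#1:1@98 #7:8@95] asks=[#6:8@101 #3:4@104]
After op 9 cancel(order #7): fills=none; bids=[#1:1@98] asks=[#6:8@101 #3:4@104]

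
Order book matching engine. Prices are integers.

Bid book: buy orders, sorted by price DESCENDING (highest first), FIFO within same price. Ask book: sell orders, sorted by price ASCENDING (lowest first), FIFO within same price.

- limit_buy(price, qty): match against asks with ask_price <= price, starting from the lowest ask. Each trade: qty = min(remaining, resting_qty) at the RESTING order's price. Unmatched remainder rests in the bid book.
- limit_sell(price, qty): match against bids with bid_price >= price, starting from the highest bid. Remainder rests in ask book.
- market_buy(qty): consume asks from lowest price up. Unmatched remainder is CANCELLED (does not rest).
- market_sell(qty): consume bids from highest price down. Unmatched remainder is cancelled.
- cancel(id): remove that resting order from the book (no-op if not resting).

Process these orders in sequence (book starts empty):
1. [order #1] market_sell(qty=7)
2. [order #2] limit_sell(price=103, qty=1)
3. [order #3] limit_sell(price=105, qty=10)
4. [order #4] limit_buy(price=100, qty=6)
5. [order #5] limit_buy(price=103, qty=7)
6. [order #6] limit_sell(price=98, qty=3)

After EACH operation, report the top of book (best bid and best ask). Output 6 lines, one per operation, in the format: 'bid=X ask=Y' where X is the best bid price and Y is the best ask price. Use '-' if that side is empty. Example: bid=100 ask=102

After op 1 [order #1] market_sell(qty=7): fills=none; bids=[-] asks=[-]
After op 2 [order #2] limit_sell(price=103, qty=1): fills=none; bids=[-] asks=[#2:1@103]
After op 3 [order #3] limit_sell(price=105, qty=10): fills=none; bids=[-] asks=[#2:1@103 #3:10@105]
After op 4 [order #4] limit_buy(price=100, qty=6): fills=none; bids=[#4:6@100] asks=[#2:1@103 #3:10@105]
After op 5 [order #5] limit_buy(price=103, qty=7): fills=#5x#2:1@103; bids=[#5:6@103 #4:6@100] asks=[#3:10@105]
After op 6 [order #6] limit_sell(price=98, qty=3): fills=#5x#6:3@103; bids=[#5:3@103 #4:6@100] asks=[#3:10@105]

Answer: bid=- ask=-
bid=- ask=103
bid=- ask=103
bid=100 ask=103
bid=103 ask=105
bid=103 ask=105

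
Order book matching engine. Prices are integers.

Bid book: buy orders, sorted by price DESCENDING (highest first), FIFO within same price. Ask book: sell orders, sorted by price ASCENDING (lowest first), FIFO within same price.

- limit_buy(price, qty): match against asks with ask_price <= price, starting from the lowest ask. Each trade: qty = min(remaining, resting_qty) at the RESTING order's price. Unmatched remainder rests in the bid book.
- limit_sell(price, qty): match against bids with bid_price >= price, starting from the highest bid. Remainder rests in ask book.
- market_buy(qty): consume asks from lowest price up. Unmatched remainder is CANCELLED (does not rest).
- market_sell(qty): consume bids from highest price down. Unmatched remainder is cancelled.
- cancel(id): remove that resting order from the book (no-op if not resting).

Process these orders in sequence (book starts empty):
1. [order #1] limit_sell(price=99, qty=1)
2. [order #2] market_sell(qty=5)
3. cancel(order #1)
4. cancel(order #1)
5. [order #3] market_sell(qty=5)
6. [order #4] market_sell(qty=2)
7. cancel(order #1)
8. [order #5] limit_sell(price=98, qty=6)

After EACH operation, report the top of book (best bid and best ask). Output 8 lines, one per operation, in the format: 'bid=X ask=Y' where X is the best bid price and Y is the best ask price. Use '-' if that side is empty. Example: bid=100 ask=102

Answer: bid=- ask=99
bid=- ask=99
bid=- ask=-
bid=- ask=-
bid=- ask=-
bid=- ask=-
bid=- ask=-
bid=- ask=98

Derivation:
After op 1 [order #1] limit_sell(price=99, qty=1): fills=none; bids=[-] asks=[#1:1@99]
After op 2 [order #2] market_sell(qty=5): fills=none; bids=[-] asks=[#1:1@99]
After op 3 cancel(order #1): fills=none; bids=[-] asks=[-]
After op 4 cancel(order #1): fills=none; bids=[-] asks=[-]
After op 5 [order #3] market_sell(qty=5): fills=none; bids=[-] asks=[-]
After op 6 [order #4] market_sell(qty=2): fills=none; bids=[-] asks=[-]
After op 7 cancel(order #1): fills=none; bids=[-] asks=[-]
After op 8 [order #5] limit_sell(price=98, qty=6): fills=none; bids=[-] asks=[#5:6@98]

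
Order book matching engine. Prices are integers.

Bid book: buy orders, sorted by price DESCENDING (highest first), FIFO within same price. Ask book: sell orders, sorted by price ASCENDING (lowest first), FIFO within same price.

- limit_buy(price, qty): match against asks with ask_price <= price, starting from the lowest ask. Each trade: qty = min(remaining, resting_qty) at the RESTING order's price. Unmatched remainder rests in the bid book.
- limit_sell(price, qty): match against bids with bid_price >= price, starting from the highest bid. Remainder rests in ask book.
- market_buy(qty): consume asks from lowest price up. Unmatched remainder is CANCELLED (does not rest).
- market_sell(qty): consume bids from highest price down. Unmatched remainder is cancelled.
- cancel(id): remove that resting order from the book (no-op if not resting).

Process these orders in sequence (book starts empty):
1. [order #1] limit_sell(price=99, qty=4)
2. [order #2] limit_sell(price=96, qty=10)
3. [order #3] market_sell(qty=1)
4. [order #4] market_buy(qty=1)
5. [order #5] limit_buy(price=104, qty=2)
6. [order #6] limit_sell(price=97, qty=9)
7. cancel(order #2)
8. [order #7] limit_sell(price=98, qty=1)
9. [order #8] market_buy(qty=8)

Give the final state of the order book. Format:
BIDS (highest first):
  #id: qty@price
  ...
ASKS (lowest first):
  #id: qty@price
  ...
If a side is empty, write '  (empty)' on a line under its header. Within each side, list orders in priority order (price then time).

After op 1 [order #1] limit_sell(price=99, qty=4): fills=none; bids=[-] asks=[#1:4@99]
After op 2 [order #2] limit_sell(price=96, qty=10): fills=none; bids=[-] asks=[#2:10@96 #1:4@99]
After op 3 [order #3] market_sell(qty=1): fills=none; bids=[-] asks=[#2:10@96 #1:4@99]
After op 4 [order #4] market_buy(qty=1): fills=#4x#2:1@96; bids=[-] asks=[#2:9@96 #1:4@99]
After op 5 [order #5] limit_buy(price=104, qty=2): fills=#5x#2:2@96; bids=[-] asks=[#2:7@96 #1:4@99]
After op 6 [order #6] limit_sell(price=97, qty=9): fills=none; bids=[-] asks=[#2:7@96 #6:9@97 #1:4@99]
After op 7 cancel(order #2): fills=none; bids=[-] asks=[#6:9@97 #1:4@99]
After op 8 [order #7] limit_sell(price=98, qty=1): fills=none; bids=[-] asks=[#6:9@97 #7:1@98 #1:4@99]
After op 9 [order #8] market_buy(qty=8): fills=#8x#6:8@97; bids=[-] asks=[#6:1@97 #7:1@98 #1:4@99]

Answer: BIDS (highest first):
  (empty)
ASKS (lowest first):
  #6: 1@97
  #7: 1@98
  #1: 4@99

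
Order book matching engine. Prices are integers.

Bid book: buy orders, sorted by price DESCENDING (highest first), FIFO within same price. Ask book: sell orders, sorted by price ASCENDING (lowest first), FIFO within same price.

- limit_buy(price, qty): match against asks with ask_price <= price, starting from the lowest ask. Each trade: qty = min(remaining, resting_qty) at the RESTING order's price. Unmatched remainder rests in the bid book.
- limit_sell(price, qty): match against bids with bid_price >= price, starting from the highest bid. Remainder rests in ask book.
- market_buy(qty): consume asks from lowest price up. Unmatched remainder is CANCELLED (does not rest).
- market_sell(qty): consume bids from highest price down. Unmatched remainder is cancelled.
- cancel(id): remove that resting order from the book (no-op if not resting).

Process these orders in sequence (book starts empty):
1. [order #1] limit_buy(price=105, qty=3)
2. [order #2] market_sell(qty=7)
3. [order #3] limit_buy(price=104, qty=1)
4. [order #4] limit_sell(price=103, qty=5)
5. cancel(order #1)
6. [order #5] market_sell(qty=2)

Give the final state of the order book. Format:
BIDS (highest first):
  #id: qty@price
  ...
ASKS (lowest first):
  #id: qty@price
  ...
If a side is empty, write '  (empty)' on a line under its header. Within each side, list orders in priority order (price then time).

Answer: BIDS (highest first):
  (empty)
ASKS (lowest first):
  #4: 4@103

Derivation:
After op 1 [order #1] limit_buy(price=105, qty=3): fills=none; bids=[#1:3@105] asks=[-]
After op 2 [order #2] market_sell(qty=7): fills=#1x#2:3@105; bids=[-] asks=[-]
After op 3 [order #3] limit_buy(price=104, qty=1): fills=none; bids=[#3:1@104] asks=[-]
After op 4 [order #4] limit_sell(price=103, qty=5): fills=#3x#4:1@104; bids=[-] asks=[#4:4@103]
After op 5 cancel(order #1): fills=none; bids=[-] asks=[#4:4@103]
After op 6 [order #5] market_sell(qty=2): fills=none; bids=[-] asks=[#4:4@103]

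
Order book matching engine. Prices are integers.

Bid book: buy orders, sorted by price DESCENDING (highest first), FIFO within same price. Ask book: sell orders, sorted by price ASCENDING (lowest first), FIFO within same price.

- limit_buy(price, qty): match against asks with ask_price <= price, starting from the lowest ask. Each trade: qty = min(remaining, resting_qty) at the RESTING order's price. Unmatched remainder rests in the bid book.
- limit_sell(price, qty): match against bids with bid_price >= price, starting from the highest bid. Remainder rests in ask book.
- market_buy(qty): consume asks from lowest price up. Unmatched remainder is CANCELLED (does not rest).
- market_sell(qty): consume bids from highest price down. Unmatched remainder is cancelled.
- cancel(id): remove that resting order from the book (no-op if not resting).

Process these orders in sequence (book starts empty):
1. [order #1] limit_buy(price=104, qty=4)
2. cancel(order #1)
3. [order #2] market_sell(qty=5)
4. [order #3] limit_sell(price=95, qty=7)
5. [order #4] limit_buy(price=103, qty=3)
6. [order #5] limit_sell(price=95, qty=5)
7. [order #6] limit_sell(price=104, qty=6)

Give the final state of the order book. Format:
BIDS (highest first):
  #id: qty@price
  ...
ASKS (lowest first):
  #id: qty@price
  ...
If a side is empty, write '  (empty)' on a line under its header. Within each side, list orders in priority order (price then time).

Answer: BIDS (highest first):
  (empty)
ASKS (lowest first):
  #3: 4@95
  #5: 5@95
  #6: 6@104

Derivation:
After op 1 [order #1] limit_buy(price=104, qty=4): fills=none; bids=[#1:4@104] asks=[-]
After op 2 cancel(order #1): fills=none; bids=[-] asks=[-]
After op 3 [order #2] market_sell(qty=5): fills=none; bids=[-] asks=[-]
After op 4 [order #3] limit_sell(price=95, qty=7): fills=none; bids=[-] asks=[#3:7@95]
After op 5 [order #4] limit_buy(price=103, qty=3): fills=#4x#3:3@95; bids=[-] asks=[#3:4@95]
After op 6 [order #5] limit_sell(price=95, qty=5): fills=none; bids=[-] asks=[#3:4@95 #5:5@95]
After op 7 [order #6] limit_sell(price=104, qty=6): fills=none; bids=[-] asks=[#3:4@95 #5:5@95 #6:6@104]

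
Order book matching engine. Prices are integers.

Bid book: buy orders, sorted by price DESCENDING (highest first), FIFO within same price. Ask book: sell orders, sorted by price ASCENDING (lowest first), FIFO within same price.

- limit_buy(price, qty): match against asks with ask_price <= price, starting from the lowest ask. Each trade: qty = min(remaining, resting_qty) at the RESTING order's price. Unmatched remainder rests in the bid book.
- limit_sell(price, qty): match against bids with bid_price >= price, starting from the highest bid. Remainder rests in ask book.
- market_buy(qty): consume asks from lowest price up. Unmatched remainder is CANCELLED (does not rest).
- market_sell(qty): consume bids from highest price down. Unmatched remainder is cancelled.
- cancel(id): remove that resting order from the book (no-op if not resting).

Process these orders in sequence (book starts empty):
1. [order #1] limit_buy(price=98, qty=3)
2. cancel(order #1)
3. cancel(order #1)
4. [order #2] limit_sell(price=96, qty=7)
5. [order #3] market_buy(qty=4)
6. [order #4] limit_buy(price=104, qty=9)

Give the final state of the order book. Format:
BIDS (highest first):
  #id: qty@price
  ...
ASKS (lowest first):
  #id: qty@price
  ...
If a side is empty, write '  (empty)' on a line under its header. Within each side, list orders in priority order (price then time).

Answer: BIDS (highest first):
  #4: 6@104
ASKS (lowest first):
  (empty)

Derivation:
After op 1 [order #1] limit_buy(price=98, qty=3): fills=none; bids=[#1:3@98] asks=[-]
After op 2 cancel(order #1): fills=none; bids=[-] asks=[-]
After op 3 cancel(order #1): fills=none; bids=[-] asks=[-]
After op 4 [order #2] limit_sell(price=96, qty=7): fills=none; bids=[-] asks=[#2:7@96]
After op 5 [order #3] market_buy(qty=4): fills=#3x#2:4@96; bids=[-] asks=[#2:3@96]
After op 6 [order #4] limit_buy(price=104, qty=9): fills=#4x#2:3@96; bids=[#4:6@104] asks=[-]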